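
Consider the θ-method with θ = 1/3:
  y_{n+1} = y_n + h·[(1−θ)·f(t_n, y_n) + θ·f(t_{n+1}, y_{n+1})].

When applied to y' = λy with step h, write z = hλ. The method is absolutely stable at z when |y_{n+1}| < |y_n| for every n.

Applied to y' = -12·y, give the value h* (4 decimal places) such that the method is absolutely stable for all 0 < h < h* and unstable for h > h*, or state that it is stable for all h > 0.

With y'=λy (z=hλ):
  y_{n+1} = y_n + z·[2/3·y_n + 1/3·y_{n+1}] ⇒ (1 − 1/3z)y_{n+1} = (1 + 2/3z)y_n
  so R(z) = (1 + 2/3z)/(1 − 1/3z).

Solve |R(x)|<1 on ℝ⁻.
x=-1.71: |R|=0.0892
R=−1: 1+2/3x = −1+1/3x ⇒ -1/3x=2 ⇒ x=2/(-1/3)=-6.0000
Confirm numerically:
  x=-5.892: |R|=0.98785 <1
  x=-5.080: |R|=0.88614 <1
  x=-4.391: |R|=0.78230 <1
  x=-6.472: |R|=1.04983 >1
  x=-6.231: |R|=1.02502 >1
  x=-6.055: |R|=1.00607 >1
So |R|<1 on (-6.0000, 0).

(-6.0000,0); λ=-12 ⇒ h* = (6)/12 = 0.5000.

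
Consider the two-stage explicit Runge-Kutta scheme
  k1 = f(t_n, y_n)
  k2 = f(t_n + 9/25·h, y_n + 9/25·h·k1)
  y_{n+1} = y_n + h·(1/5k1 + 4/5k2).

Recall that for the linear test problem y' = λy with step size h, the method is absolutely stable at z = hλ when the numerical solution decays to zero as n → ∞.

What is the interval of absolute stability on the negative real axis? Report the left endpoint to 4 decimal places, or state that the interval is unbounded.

Test eqn y'=λy, z=hλ:
  k1=λy_n ⇒ h·k1=z·y_n;  k2=λ(1+9/25z)y_n ⇒ h·k2=z(1+9/25z)y_n
  y_{n+1}/y_n = 1 + 1/5z + 4/5z(1+9/25z) = 1 + z + 36/125z²
  Hence R(z) = 1 + z + 36/125z².

Boundary: |R(x)|=1, x<0.
x=-0.41: |R|=0.6384
R=1: x+36/125x²=0 ⇒ x=−125/36=-3.4722; min R=1−1/(4·36/125)=0.1319>−1
Confirm numerically:
  x=-3.357: |R|=0.88860 <1
  x=-2.345: |R|=0.23872 <1
  x=-1.773: |R|=0.13234 <1
  x=-3.805: |R|=1.36467 >1
  x=-3.641: |R|=1.17698 >1
Interval (-3.4722, 0).

(-3.4722, 0).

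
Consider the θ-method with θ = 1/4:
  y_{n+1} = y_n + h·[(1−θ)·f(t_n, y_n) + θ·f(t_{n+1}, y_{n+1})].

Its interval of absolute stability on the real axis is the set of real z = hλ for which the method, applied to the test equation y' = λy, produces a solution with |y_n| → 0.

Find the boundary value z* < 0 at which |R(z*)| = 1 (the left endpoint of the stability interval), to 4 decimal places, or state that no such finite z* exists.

z* = -4.0000.

Set f=λy, z=hλ:
  y_{n+1} = y_n + z·[3/4·y_n + 1/4·y_{n+1}] ⇒ (1 − 1/4z)y_{n+1} = (1 + 3/4z)y_n
  so R(z) = (1 + 3/4z)/(1 − 1/4z).

Need |R(x)|<1, x<0.
x=-0.59: |R|=0.4858
R=−1: 1+3/4x = −1+1/4x ⇒ -1/2x=2 ⇒ x=2/(-1/2)=-4.0000
Confirm numerically:
  x=-2.191: |R|=0.41560 <1
  x=-2.055: |R|=0.35756 <1
  x=-2.001: |R|=0.33378 <1
  x=-1.798: |R|=0.24043 <1
  x=-4.586: |R|=1.13650 >1
  x=-4.179: |R|=1.04377 >1
  x=-4.109: |R|=1.02688 >1
Stable set (-4.0000, 0).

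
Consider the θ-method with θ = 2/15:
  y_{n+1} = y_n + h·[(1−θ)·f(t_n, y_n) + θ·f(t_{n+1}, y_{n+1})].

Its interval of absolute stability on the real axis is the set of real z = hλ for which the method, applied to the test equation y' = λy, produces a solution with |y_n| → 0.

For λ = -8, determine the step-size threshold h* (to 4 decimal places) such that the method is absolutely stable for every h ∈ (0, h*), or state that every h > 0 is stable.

Test eqn y'=λy, z=hλ:
  y_{n+1} = y_n + z·[13/15·y_n + 2/15·y_{n+1}] ⇒ (1 − 2/15z)y_{n+1} = (1 + 13/15z)y_n
  so R(z) = (1 + 13/15z)/(1 − 2/15z).

Solve |R(x)|<1 on ℝ⁻.
x=-1.03: |R|=0.0944
R=−1: 1+13/15x = −1+2/15x ⇒ -11/15x=2 ⇒ x=2/(-11/15)=-2.7273
Confirm numerically:
  x=-2.437: |R|=0.83934 <1
  x=-2.118: |R|=0.65159 <1
  x=-1.872: |R|=0.49808 <1
  x=-1.831: |R|=0.47171 <1
  x=-2.878: |R|=1.07988 >1
  x=-2.813: |R|=1.04572 >1
  x=-2.788: |R|=1.03247 >1
Stable set (-2.7273, 0).

(-2.7273,0); λ=-8 ⇒ h* = (30/11)/8 = 0.3409.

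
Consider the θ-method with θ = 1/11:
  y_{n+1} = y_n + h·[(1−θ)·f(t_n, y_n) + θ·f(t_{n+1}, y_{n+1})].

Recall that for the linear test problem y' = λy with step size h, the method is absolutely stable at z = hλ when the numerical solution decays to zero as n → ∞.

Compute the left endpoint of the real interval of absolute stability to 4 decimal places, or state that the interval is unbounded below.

With y'=λy (z=hλ):
  y_{n+1} = y_n + z·[10/11·y_n + 1/11·y_{n+1}] ⇒ (1 − 1/11z)y_{n+1} = (1 + 10/11z)y_n
  Hence R(z) = (1 + 10/11z)/(1 − 1/11z).

Boundary: |R(x)|=1, x<0.
x=-0.41: |R|=0.6047
R=−1: 1+10/11x = −1+1/11x ⇒ -9/11x=2 ⇒ x=2/(-9/11)=-2.4444
Confirm numerically:
  x=-2.171: |R|=0.81315 <1
  x=-2.085: |R|=0.75277 <1
  x=-1.905: |R|=0.62379 <1
  x=-1.510: |R|=0.32774 <1
  x=-2.975: |R|=1.34168 >1
  x=-2.705: |R|=1.17111 >1
  x=-2.566: |R|=1.08064 >1
Stable set (-2.4444, 0).

z* = -2.4444.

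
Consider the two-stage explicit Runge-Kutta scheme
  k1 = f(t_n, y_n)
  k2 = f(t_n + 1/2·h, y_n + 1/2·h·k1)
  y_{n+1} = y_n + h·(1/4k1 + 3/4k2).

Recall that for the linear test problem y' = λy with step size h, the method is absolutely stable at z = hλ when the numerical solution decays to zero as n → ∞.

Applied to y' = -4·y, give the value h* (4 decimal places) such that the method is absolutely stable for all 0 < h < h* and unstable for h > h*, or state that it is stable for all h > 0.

On y'=λy, z=hλ:
  k1=λy_n ⇒ h·k1=z·y_n;  k2=λ(1+1/2z)y_n ⇒ h·k2=z(1+1/2z)y_n
  y_{n+1}/y_n = 1 + 1/4z + 3/4z(1+1/2z) = 1 + z + 3/8z²
  Hence R(z) = 1 + z + 3/8z².

Solve |R(x)|<1 on ℝ⁻.
x=-1.03: |R|=0.3678
R=1: x+3/8x²=0 ⇒ x=−8/3=-2.6667; min R=1−1/(4·3/8)=0.3333>−1
Confirm numerically:
  x=-2.072: |R|=0.53794 <1
  x=-2.016: |R|=0.50810 <1
  x=-1.801: |R|=0.41535 <1
  x=-1.603: |R|=0.36060 <1
  x=-2.957: |R|=1.32194 >1
  x=-2.815: |R|=1.15658 >1
So |R|<1 on (-2.6667, 0).

(-2.6667,0); λ=-4 ⇒ h* = (8/3)/4 = 0.6667.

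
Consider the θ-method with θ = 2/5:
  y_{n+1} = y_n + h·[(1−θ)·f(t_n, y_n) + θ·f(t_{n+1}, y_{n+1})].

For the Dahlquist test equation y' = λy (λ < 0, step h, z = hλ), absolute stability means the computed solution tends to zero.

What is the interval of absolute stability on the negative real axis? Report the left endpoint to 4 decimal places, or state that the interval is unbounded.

z∈(-10.0000,0).

Set f=λy, z=hλ:
  y_{n+1} = y_n + z·[3/5·y_n + 2/5·y_{n+1}] ⇒ (1 − 2/5z)y_{n+1} = (1 + 3/5z)y_n
  so R(z) = (1 + 3/5z)/(1 − 2/5z).

Find x<0 with |R(x)|<1.
x=-0.89: |R|=0.3437
R=−1: 1+3/5x = −1+2/5x ⇒ -1/5x=2 ⇒ x=2/(-1/5)=-10.0000
Confirm numerically:
  x=-8.938: |R|=0.95358 <1
  x=-8.826: |R|=0.94817 <1
  x=-6.804: |R|=0.82825 <1
  x=-10.511: |R|=1.01964 >1
  x=-10.257: |R|=1.01007 >1
Interval (-10.0000, 0).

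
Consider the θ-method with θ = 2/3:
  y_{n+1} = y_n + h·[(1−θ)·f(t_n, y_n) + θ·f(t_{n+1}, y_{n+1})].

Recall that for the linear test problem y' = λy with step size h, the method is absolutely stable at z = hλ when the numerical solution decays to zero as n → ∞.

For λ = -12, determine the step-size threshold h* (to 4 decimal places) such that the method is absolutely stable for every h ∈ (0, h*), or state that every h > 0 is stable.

Set f=λy, z=hλ:
  y_{n+1} = y_n + z·[1/3·y_n + 2/3·y_{n+1}] ⇒ (1 − 2/3z)y_{n+1} = (1 + 1/3z)y_n
  Hence R(z) = (1 + 1/3z)/(1 − 2/3z).

Boundary: |R(x)|=1, x<0.
x=-1.07: |R|=0.3755
x=-2: |R|=0.1429
x=-10: |R|=0.3043
x=-100: |R|=0.4778
θ=2/3≥1/2 ⇒ |1+1/3x|<|1−2/3x| ∀x<0 ⇒ unbounded interval.

unbounded; (−∞, 0). Any h>0 works for λ=-12.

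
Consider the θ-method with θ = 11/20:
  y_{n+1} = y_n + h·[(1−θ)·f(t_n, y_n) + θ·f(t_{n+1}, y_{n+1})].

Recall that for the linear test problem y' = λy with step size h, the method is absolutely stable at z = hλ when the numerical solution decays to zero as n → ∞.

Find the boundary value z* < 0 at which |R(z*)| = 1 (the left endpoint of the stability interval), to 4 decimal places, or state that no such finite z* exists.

Set f=λy, z=hλ:
  y_{n+1} = y_n + z·[9/20·y_n + 11/20·y_{n+1}] ⇒ (1 − 11/20z)y_{n+1} = (1 + 9/20z)y_n
  ⇒ R(z) = (1 + 9/20z)/(1 − 11/20z).

Boundary: |R(x)|=1, x<0.
x=-0.37: |R|=0.6926
x=-2: |R|=0.0476
x=-10: |R|=0.5385
x=-100: |R|=0.7857
θ=11/20≥1/2 ⇒ |1+9/20x|<|1−11/20x| ∀x<0 ⇒ unbounded interval.

(−∞, 0) — no finite endpoint.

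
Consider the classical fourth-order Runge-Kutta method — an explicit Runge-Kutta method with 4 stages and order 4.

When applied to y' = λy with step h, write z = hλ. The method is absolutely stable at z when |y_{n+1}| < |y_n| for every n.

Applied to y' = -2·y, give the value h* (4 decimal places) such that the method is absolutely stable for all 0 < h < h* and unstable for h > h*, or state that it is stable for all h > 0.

(-2.7853,0); λ=-2 ⇒ h* = 1.3926.

With y'=λy (z=hλ):
  order 4, 4-stage ⇒ R(z)=1+z+z^2/2+z^3/6+z^4/24
  (e.g. R(-0.86)=0.42658, |R|=0.42658)

Solve |R(x)|<1 on ℝ⁻.
x=-0.86: |R|=0.4266
|R(-2.03)|=0.3438 |R(-1.96)|=0.3208 |R(-0.59)|=0.5549
Bisect:
  x_lo=-3.3609 |R|=2.2759  x_hi=-0.2969 |R|=0.7431
  mid=-1.82888 |R|=0.29014 →hi
  mid=-2.59488 |R|=0.74887 →hi
  mid=-2.97788 |R|=1.33137 →lo
  mid=-2.78638 |R|=1.00164 →lo
  mid=-2.69063 |R|=0.86641 →hi
  mid=-2.73851 |R|=0.93172 →hi
  mid=-2.76244 |R|=0.96609 →hi
  ...
  [-2.78545,-2.78526] ⇒ x*=-2.7853
So |R|<1 on (-2.7853, 0).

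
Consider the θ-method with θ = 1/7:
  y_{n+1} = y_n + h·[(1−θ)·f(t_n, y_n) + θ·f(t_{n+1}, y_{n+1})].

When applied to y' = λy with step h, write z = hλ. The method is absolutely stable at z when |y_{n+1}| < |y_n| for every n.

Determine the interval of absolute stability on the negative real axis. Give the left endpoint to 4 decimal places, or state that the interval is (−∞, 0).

z∈(-2.8000,0).

On y'=λy, z=hλ:
  y_{n+1} = y_n + z·[6/7·y_n + 1/7·y_{n+1}] ⇒ (1 − 1/7z)y_{n+1} = (1 + 6/7z)y_n
  Hence R(z) = (1 + 6/7z)/(1 − 1/7z).

Find x<0 with |R(x)|<1.
x=-1.62: |R|=0.3155
R=−1: 1+6/7x = −1+1/7x ⇒ -5/7x=2 ⇒ x=2/(-5/7)=-2.8000
Confirm numerically:
  x=-2.628: |R|=0.91068 <1
  x=-2.528: |R|=0.85726 <1
  x=-1.977: |R|=0.54161 <1
  x=-3.082: |R|=1.13985 >1
  x=-2.968: |R|=1.08427 >1
So |R|<1 on (-2.8000, 0).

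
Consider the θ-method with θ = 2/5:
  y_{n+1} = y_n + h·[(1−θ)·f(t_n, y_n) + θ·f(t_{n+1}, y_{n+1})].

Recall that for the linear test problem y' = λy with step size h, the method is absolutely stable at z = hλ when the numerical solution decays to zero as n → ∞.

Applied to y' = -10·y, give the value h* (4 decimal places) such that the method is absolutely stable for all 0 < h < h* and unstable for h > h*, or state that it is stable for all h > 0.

Set f=λy, z=hλ:
  y_{n+1} = y_n + z·[3/5·y_n + 2/5·y_{n+1}] ⇒ (1 − 2/5z)y_{n+1} = (1 + 3/5z)y_n
  Hence R(z) = (1 + 3/5z)/(1 − 2/5z).

Find x<0 with |R(x)|<1.
x=-1.37: |R|=0.1150
R=−1: 1+3/5x = −1+2/5x ⇒ -1/5x=2 ⇒ x=2/(-1/5)=-10.0000
Confirm numerically:
  x=-9.790: |R|=0.99146 <1
  x=-9.197: |R|=0.96567 <1
  x=-5.452: |R|=0.71403 <1
  x=-4.860: |R|=0.65082 <1
  x=-10.486: |R|=1.01871 >1
  x=-10.136: |R|=1.00538 >1
Interval (-10.0000, 0).

(-10.0000,0); λ=-10 ⇒ h* = (10)/10 = 1.0000.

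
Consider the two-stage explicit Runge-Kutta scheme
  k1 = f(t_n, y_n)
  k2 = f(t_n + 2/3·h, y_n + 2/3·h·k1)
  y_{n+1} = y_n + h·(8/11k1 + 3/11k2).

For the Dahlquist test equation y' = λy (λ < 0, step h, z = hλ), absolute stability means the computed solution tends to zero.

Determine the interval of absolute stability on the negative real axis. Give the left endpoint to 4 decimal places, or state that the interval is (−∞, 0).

z∈(-5.5000,0).

With y'=λy (z=hλ):
  k1=λy_n ⇒ h·k1=z·y_n;  k2=λ(1+2/3z)y_n ⇒ h·k2=z(1+2/3z)y_n
  y_{n+1}/y_n = 1 + 8/11z + 3/11z(1+2/3z) = 1 + z + 2/11z²
  so R(z) = 1 + z + 2/11z².

Solve |R(x)|<1 on ℝ⁻.
x=-0.5: |R|=0.5455
R=1: x+2/11x²=0 ⇒ x=−11/2=-5.5000; min R=1−1/(4·2/11)=-0.3750>−1
Confirm numerically:
  x=-5.396: |R|=0.89797 <1
  x=-4.862: |R|=0.43601 <1
  x=-4.495: |R|=0.17864 <1
  x=-2.487: |R|=0.36242 <1
  x=-6.037: |R|=1.58943 >1
  x=-5.786: |R|=1.30087 >1
  x=-5.582: |R|=1.08322 >1
Stable set (-5.5000, 0).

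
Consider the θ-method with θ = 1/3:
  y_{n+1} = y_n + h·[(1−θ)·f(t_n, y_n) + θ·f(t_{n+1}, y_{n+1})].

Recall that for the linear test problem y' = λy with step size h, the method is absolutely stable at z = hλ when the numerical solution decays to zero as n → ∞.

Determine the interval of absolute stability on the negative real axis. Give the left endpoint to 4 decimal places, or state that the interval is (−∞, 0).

(-6.0000, 0).

Set f=λy, z=hλ:
  y_{n+1} = y_n + z·[2/3·y_n + 1/3·y_{n+1}] ⇒ (1 − 1/3z)y_{n+1} = (1 + 2/3z)y_n
  R(z) = (1 + 2/3z)/(1 − 1/3z).

Solve |R(x)|<1 on ℝ⁻.
x=-1.55: |R|=0.0220
R=−1: 1+2/3x = −1+1/3x ⇒ -1/3x=2 ⇒ x=2/(-1/3)=-6.0000
Confirm numerically:
  x=-4.787: |R|=0.84423 <1
  x=-4.768: |R|=0.84140 <1
  x=-3.875: |R|=0.69091 <1
  x=-6.381: |R|=1.04061 >1
  x=-6.039: |R|=1.00431 >1
Stable set (-6.0000, 0).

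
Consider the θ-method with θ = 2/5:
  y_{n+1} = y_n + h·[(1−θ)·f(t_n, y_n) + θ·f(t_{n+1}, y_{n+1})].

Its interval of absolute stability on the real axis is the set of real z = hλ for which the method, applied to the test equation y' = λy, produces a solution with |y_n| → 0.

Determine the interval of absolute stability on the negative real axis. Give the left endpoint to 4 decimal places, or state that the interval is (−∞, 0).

With y'=λy (z=hλ):
  y_{n+1} = y_n + z·[3/5·y_n + 2/5·y_{n+1}] ⇒ (1 − 2/5z)y_{n+1} = (1 + 3/5z)y_n
  ⇒ R(z) = (1 + 3/5z)/(1 − 2/5z).

Need |R(x)|<1, x<0.
x=-1.09: |R|=0.2409
R=−1: 1+3/5x = −1+2/5x ⇒ -1/5x=2 ⇒ x=2/(-1/5)=-10.0000
Confirm numerically:
  x=-8.071: |R|=0.90876 <1
  x=-5.064: |R|=0.67372 <1
  x=-4.093: |R|=0.55202 <1
  x=-10.416: |R|=1.01610 >1
  x=-10.281: |R|=1.01099 >1
Interval (-10.0000, 0).

(-10.0000, 0).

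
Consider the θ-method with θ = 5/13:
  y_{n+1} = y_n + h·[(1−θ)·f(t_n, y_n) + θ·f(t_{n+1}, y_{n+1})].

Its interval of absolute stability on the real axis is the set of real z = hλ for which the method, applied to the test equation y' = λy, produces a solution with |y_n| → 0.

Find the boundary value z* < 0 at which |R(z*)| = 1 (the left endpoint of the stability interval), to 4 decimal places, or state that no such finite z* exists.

z* = -8.6667.

Test eqn y'=λy, z=hλ:
  y_{n+1} = y_n + z·[8/13·y_n + 5/13·y_{n+1}] ⇒ (1 − 5/13z)y_{n+1} = (1 + 8/13z)y_n
  R(z) = (1 + 8/13z)/(1 − 5/13z).

Solve |R(x)|<1 on ℝ⁻.
x=-0.77: |R|=0.4059
R=−1: 1+8/13x = −1+5/13x ⇒ -3/13x=2 ⇒ x=2/(-3/13)=-8.6667
Confirm numerically:
  x=-8.134: |R|=0.97023 <1
  x=-7.202: |R|=0.91034 <1
  x=-7.111: |R|=0.90388 <1
  x=-5.063: |R|=0.71784 <1
  x=-9.158: |R|=1.02507 >1
  x=-8.712: |R|=1.00240 >1
Interval (-8.6667, 0).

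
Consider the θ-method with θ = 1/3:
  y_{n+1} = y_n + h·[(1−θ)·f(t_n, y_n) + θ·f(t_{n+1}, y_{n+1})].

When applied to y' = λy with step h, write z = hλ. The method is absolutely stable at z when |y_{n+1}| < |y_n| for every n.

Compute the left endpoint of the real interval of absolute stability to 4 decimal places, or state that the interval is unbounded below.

Set f=λy, z=hλ:
  y_{n+1} = y_n + z·[2/3·y_n + 1/3·y_{n+1}] ⇒ (1 − 1/3z)y_{n+1} = (1 + 2/3z)y_n
  ⇒ R(z) = (1 + 2/3z)/(1 − 1/3z).

Boundary: |R(x)|=1, x<0.
x=-0.97: |R|=0.2670
R=−1: 1+2/3x = −1+1/3x ⇒ -1/3x=2 ⇒ x=2/(-1/3)=-6.0000
Confirm numerically:
  x=-5.589: |R|=0.95215 <1
  x=-3.823: |R|=0.68093 <1
  x=-2.988: |R|=0.49699 <1
  x=-6.581: |R|=1.06064 >1
  x=-6.127: |R|=1.01391 >1
Stable set (-6.0000, 0).

left endpoint -6.0000.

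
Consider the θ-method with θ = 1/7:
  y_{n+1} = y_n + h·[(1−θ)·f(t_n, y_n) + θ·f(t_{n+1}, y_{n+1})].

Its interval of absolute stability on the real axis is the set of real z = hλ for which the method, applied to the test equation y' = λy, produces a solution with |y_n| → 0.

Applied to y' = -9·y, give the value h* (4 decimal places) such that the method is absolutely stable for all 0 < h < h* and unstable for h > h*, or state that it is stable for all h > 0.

(-2.8000,0); λ=-9 ⇒ h* = (14/5)/9 = 0.3111.

On y'=λy, z=hλ:
  y_{n+1} = y_n + z·[6/7·y_n + 1/7·y_{n+1}] ⇒ (1 − 1/7z)y_{n+1} = (1 + 6/7z)y_n
  Hence R(z) = (1 + 6/7z)/(1 − 1/7z).

Find x<0 with |R(x)|<1.
x=-0.55: |R|=0.4901
R=−1: 1+6/7x = −1+1/7x ⇒ -5/7x=2 ⇒ x=2/(-5/7)=-2.8000
Confirm numerically:
  x=-2.683: |R|=0.93958 <1
  x=-2.458: |R|=0.81920 <1
  x=-2.420: |R|=0.79830 <1
  x=-3.278: |R|=1.23254 >1
  x=-3.105: |R|=1.15092 >1
  x=-2.899: |R|=1.05001 >1
Stable set (-2.8000, 0).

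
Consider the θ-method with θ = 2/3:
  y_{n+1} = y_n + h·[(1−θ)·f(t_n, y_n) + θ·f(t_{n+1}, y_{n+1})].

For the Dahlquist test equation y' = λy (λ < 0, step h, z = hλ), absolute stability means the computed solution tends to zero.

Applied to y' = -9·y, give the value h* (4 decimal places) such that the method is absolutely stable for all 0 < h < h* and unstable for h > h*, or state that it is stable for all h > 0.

On y'=λy, z=hλ:
  y_{n+1} = y_n + z·[1/3·y_n + 2/3·y_{n+1}] ⇒ (1 − 2/3z)y_{n+1} = (1 + 1/3z)y_n
  ⇒ R(z) = (1 + 1/3z)/(1 − 2/3z).

Find x<0 with |R(x)|<1.
x=-1.26: |R|=0.3152
x=-2: |R|=0.1429
x=-10: |R|=0.3043
x=-100: |R|=0.4778
θ=2/3≥1/2 ⇒ |1+1/3x|<|1−2/3x| ∀x<0 ⇒ interval (−∞,0).

unbounded; (−∞, 0). Any h>0 works for λ=-9.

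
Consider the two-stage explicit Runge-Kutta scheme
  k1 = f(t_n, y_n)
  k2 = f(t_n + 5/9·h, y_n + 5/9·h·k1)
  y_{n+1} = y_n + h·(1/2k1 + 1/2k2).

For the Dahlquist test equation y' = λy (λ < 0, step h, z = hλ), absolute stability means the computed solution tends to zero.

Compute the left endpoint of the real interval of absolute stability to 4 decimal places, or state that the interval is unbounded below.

Set f=λy, z=hλ:
  k1=λy_n ⇒ h·k1=z·y_n;  k2=λ(1+5/9z)y_n ⇒ h·k2=z(1+5/9z)y_n
  y_{n+1}/y_n = 1 + 1/2z + 1/2z(1+5/9z) = 1 + z + 5/18z²
  so R(z) = 1 + z + 5/18z².

Need |R(x)|<1, x<0.
x=-0.67: |R|=0.4547
R=1: x+5/18x²=0 ⇒ x=−18/5=-3.6000; min R=1−1/(4·5/18)=0.1000>−1
Confirm numerically:
  x=-2.768: |R|=0.36028 <1
  x=-2.543: |R|=0.25335 <1
  x=-2.249: |R|=0.15600 <1
  x=-4.052: |R|=1.50875 >1
  x=-3.761: |R|=1.16820 >1
Stable set (-3.6000, 0).

left endpoint -3.6000.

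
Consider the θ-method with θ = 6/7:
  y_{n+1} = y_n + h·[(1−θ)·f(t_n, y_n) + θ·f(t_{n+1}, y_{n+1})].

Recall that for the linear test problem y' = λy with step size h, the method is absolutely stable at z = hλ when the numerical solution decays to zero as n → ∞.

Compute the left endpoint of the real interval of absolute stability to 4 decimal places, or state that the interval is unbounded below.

On y'=λy, z=hλ:
  y_{n+1} = y_n + z·[1/7·y_n + 6/7·y_{n+1}] ⇒ (1 − 6/7z)y_{n+1} = (1 + 1/7z)y_n
  Hence R(z) = (1 + 1/7z)/(1 − 6/7z).

Boundary: |R(x)|=1, x<0.
x=-0.63: |R|=0.5909
x=-2: |R|=0.2632
x=-10: |R|=0.0448
x=-100: |R|=0.1532
θ=6/7≥1/2 ⇒ |1+1/7x|<|1−6/7x| ∀x<0 ⇒ interval (−∞,0).

(−∞, 0) — no finite endpoint.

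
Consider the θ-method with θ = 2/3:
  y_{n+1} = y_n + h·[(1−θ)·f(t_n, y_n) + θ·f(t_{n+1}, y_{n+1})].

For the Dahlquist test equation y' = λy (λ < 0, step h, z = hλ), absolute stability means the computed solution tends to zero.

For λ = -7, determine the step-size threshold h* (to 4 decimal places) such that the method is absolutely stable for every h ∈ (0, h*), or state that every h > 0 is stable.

With y'=λy (z=hλ):
  y_{n+1} = y_n + z·[1/3·y_n + 2/3·y_{n+1}] ⇒ (1 − 2/3z)y_{n+1} = (1 + 1/3z)y_n
  R(z) = (1 + 1/3z)/(1 − 2/3z).

Boundary: |R(x)|=1, x<0.
x=-1.76: |R|=0.1902
x=-2: |R|=0.1429
x=-10: |R|=0.3043
x=-100: |R|=0.4778
θ=2/3≥1/2 ⇒ |1+1/3x|<|1−2/3x| ∀x<0 ⇒ unbounded interval.

interval (−∞, 0). Any h>0 works for λ=-7.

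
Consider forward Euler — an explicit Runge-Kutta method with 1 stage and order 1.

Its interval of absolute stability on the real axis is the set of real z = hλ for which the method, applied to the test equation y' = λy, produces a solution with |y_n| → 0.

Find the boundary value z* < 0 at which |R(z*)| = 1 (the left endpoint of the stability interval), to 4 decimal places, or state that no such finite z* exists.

z* = -2.0000.

Test eqn y'=λy, z=hλ:
  order 1, 1-stage ⇒ R(z)=1+z
  (e.g. R(-0.48)=0.52000, |R|=0.52000)

Need |R(x)|<1, x<0.
x=-0.48: |R|=0.5200
|R(-1.72)|=0.7200 |R(-1.49)|=0.4900 |R(-0.79)|=0.2100
Bisect:
  x_lo=-2.4806 |R|=1.4806  x_hi=-0.0998 |R|=0.9002
  mid=-1.29020 |R|=0.29020 →hi
  mid=-1.88542 |R|=0.88542 →hi
  mid=-2.18303 |R|=1.18303 →lo
  mid=-2.03423 |R|=1.03423 →lo
  mid=-1.95983 |R|=0.95983 →hi
  mid=-1.99703 |R|=0.99703 →hi
  mid=-2.01563 |R|=1.01563 →lo
  mid=-2.00633 |R|=1.00633 →lo
  mid=-2.00168 |R|=1.00168 →lo
  ...
  [-2.00008,-1.99993] ⇒ x*=-2.0000
Interval (-2.0000, 0).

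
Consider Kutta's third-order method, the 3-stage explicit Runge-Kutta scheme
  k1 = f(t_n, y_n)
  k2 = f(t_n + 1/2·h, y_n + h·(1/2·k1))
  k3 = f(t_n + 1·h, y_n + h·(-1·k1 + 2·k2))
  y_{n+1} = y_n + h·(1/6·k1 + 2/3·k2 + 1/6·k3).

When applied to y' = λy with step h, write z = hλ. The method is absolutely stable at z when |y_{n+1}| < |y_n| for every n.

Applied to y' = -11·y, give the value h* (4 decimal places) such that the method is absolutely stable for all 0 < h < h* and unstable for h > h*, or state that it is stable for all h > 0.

(-2.5127,0); λ=-11 ⇒ h* = 0.2284.

Test eqn y'=λy, z=hλ:
  order 3, 3-stage ⇒ R(z)=1+z+z^2/2+z^3/6
  (e.g. R(-1.32)=0.16787, |R|=0.16787)

Solve |R(x)|<1 on ℝ⁻.
x=-1.32: |R|=0.1679
|R(-2.2)|=0.5547 |R(-1.74)|=0.1042 |R(-1.16)|=0.2527
Bisect:
  x_lo=-3.0792 |R|=2.2044  x_hi=-0.2781 |R|=0.7570
  mid=-1.67865 |R|=0.05808 →hi
  mid=-2.37893 |R|=0.79313 →hi
  mid=-2.72907 |R|=1.39277 →lo
  mid=-2.55400 |R|=1.06914 →lo
  mid=-2.46647 |R|=0.92551 →hi
  mid=-2.51024 |R|=0.99588 →hi
  mid=-2.53212 |R|=1.03214 →lo
  mid=-2.52118 |R|=1.01392 →lo
  mid=-2.51571 |R|=1.00487 →lo
  ...
  [-2.51280,-2.51263] ⇒ x*=-2.5127
Stable set (-2.5127, 0).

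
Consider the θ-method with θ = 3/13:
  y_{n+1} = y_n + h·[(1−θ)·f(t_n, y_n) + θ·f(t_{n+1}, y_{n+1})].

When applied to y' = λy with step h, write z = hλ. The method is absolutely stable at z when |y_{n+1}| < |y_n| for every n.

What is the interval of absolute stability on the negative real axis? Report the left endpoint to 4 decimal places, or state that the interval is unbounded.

z∈(-3.7143,0).

Test eqn y'=λy, z=hλ:
  y_{n+1} = y_n + z·[10/13·y_n + 3/13·y_{n+1}] ⇒ (1 − 3/13z)y_{n+1} = (1 + 10/13z)y_n
  R(z) = (1 + 10/13z)/(1 − 3/13z).

Boundary: |R(x)|=1, x<0.
x=-1.28: |R|=0.0119
R=−1: 1+10/13x = −1+3/13x ⇒ -7/13x=2 ⇒ x=2/(-7/13)=-3.7143
Confirm numerically:
  x=-3.363: |R|=0.89350 <1
  x=-2.690: |R|=0.65971 <1
  x=-2.678: |R|=0.65513 <1
  x=-1.963: |R|=0.35100 <1
  x=-4.313: |R|=1.16157 >1
  x=-4.047: |R|=1.09264 >1
  x=-3.942: |R|=1.06421 >1
Interval (-3.7143, 0).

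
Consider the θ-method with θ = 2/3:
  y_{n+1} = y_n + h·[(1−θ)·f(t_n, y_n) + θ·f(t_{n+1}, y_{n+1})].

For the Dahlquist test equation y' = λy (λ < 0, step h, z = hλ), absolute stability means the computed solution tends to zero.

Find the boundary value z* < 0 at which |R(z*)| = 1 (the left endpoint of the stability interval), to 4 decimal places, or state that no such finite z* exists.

(−∞, 0) — no finite endpoint.

Set f=λy, z=hλ:
  y_{n+1} = y_n + z·[1/3·y_n + 2/3·y_{n+1}] ⇒ (1 − 2/3z)y_{n+1} = (1 + 1/3z)y_n
  so R(z) = (1 + 1/3z)/(1 − 2/3z).

Solve |R(x)|<1 on ℝ⁻.
x=-0.54: |R|=0.6029
x=-2: |R|=0.1429
x=-10: |R|=0.3043
x=-100: |R|=0.4778
θ=2/3≥1/2 ⇒ |1+1/3x|<|1−2/3x| ∀x<0 ⇒ interval (−∞,0).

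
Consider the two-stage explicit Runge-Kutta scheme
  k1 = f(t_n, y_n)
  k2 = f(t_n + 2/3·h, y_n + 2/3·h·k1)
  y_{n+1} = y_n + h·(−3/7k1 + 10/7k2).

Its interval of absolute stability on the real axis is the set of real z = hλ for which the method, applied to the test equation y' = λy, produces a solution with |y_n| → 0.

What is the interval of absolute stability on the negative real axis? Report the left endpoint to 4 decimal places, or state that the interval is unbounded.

z∈(-1.0500,0).

On y'=λy, z=hλ:
  k1=λy_n ⇒ h·k1=z·y_n;  k2=λ(1+2/3z)y_n ⇒ h·k2=z(1+2/3z)y_n
  y_{n+1}/y_n = 1 − 3/7z + 10/7z(1+2/3z) = 1 + z + 20/21z²
  R(z) = 1 + z + 20/21z².

Boundary: |R(x)|=1, x<0.
x=-0.92: |R|=0.8861
R=1: x+20/21x²=0 ⇒ x=−21/20=-1.0500; min R=1−1/(4·20/21)=0.7375>−1
Confirm numerically:
  x=-0.754: |R|=0.78744 <1
  x=-0.474: |R|=0.73998 <1
  x=-0.442: |R|=0.74406 <1
  x=-1.544: |R|=1.72642 >1
  x=-1.452: |R|=1.55591 >1
Stable set (-1.0500, 0).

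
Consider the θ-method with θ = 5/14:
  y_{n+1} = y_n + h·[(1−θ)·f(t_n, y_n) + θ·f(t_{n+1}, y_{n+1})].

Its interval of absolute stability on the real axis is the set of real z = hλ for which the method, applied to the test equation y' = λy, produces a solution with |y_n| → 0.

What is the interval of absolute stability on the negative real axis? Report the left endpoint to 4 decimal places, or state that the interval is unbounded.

z∈(-7.0000,0).

On y'=λy, z=hλ:
  y_{n+1} = y_n + z·[9/14·y_n + 5/14·y_{n+1}] ⇒ (1 − 5/14z)y_{n+1} = (1 + 9/14z)y_n
  Hence R(z) = (1 + 9/14z)/(1 − 5/14z).

Boundary: |R(x)|=1, x<0.
x=-1.08: |R|=0.2206
R=−1: 1+9/14x = −1+5/14x ⇒ -2/7x=2 ⇒ x=2/(-2/7)=-7.0000
Confirm numerically:
  x=-5.197: |R|=0.81963 <1
  x=-4.518: |R|=0.72867 <1
  x=-3.428: |R|=0.54117 <1
  x=-7.383: |R|=1.03009 >1
  x=-7.305: |R|=1.02415 >1
Interval (-7.0000, 0).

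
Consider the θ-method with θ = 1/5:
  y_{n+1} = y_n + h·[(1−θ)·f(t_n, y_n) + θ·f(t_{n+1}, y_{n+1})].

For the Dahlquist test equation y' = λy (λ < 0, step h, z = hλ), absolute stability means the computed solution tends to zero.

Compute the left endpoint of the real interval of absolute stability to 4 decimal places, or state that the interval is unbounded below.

Test eqn y'=λy, z=hλ:
  y_{n+1} = y_n + z·[4/5·y_n + 1/5·y_{n+1}] ⇒ (1 − 1/5z)y_{n+1} = (1 + 4/5z)y_n
  ⇒ R(z) = (1 + 4/5z)/(1 − 1/5z).

Find x<0 with |R(x)|<1.
x=-1.78: |R|=0.3127
R=−1: 1+4/5x = −1+1/5x ⇒ -3/5x=2 ⇒ x=2/(-3/5)=-3.3333
Confirm numerically:
  x=-3.294: |R|=0.98577 <1
  x=-2.641: |R|=0.72818 <1
  x=-2.155: |R|=0.50594 <1
  x=-1.487: |R|=0.14614 <1
  x=-3.738: |R|=1.13893 >1
  x=-3.592: |R|=1.09032 >1
Stable set (-3.3333, 0).

left endpoint -3.3333.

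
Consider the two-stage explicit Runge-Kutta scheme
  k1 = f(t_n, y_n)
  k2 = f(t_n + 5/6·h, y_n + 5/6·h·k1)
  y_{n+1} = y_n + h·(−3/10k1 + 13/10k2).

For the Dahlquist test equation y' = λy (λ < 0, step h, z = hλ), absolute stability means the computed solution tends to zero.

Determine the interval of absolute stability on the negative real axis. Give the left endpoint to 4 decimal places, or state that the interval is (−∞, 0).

(-0.9231, 0).

Set f=λy, z=hλ:
  k1=λy_n ⇒ h·k1=z·y_n;  k2=λ(1+5/6z)y_n ⇒ h·k2=z(1+5/6z)y_n
  y_{n+1}/y_n = 1 − 3/10z + 13/10z(1+5/6z) = 1 + z + 13/12z²
  R(z) = 1 + z + 13/12z².

Boundary: |R(x)|=1, x<0.
x=-0.69: |R|=0.8258
R=1: x+13/12x²=0 ⇒ x=−12/13=-0.9231; min R=1−1/(4·13/12)=0.7692>−1
Confirm numerically:
  x=-0.760: |R|=0.86573 <1
  x=-0.551: |R|=0.77790 <1
  x=-0.536: |R|=0.77524 <1
  x=-1.465: |R|=1.86008 >1
  x=-1.411: |R|=1.74583 >1
  x=-1.116: |R|=1.23324 >1
So |R|<1 on (-0.9231, 0).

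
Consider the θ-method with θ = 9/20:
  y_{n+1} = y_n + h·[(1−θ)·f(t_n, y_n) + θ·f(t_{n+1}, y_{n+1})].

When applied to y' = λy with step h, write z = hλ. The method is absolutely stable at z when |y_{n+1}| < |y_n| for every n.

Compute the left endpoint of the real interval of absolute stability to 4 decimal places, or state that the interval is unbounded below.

z* = -20.0000.

Set f=λy, z=hλ:
  y_{n+1} = y_n + z·[11/20·y_n + 9/20·y_{n+1}] ⇒ (1 − 9/20z)y_{n+1} = (1 + 11/20z)y_n
  R(z) = (1 + 11/20z)/(1 − 9/20z).

Need |R(x)|<1, x<0.
x=-0.85: |R|=0.3852
R=−1: 1+11/20x = −1+9/20x ⇒ -1/10x=2 ⇒ x=2/(-1/10)=-20.0000
Confirm numerically:
  x=-17.696: |R|=0.97429 <1
  x=-14.527: |R|=0.92739 <1
  x=-13.767: |R|=0.91337 <1
  x=-11.704: |R|=0.86762 <1
  x=-20.460: |R|=1.00451 >1
  x=-20.422: |R|=1.00414 >1
  x=-20.163: |R|=1.00162 >1
Interval (-20.0000, 0).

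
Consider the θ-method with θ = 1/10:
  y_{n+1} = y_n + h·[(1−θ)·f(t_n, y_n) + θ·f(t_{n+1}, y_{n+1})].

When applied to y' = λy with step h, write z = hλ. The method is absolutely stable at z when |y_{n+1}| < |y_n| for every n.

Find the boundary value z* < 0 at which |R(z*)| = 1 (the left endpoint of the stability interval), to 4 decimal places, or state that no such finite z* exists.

With y'=λy (z=hλ):
  y_{n+1} = y_n + z·[9/10·y_n + 1/10·y_{n+1}] ⇒ (1 − 1/10z)y_{n+1} = (1 + 9/10z)y_n
  ⇒ R(z) = (1 + 9/10z)/(1 − 1/10z).

Need |R(x)|<1, x<0.
x=-0.36: |R|=0.6525
R=−1: 1+9/10x = −1+1/10x ⇒ -4/5x=2 ⇒ x=2/(-4/5)=-2.5000
Confirm numerically:
  x=-2.425: |R|=0.95171 <1
  x=-2.208: |R|=0.80865 <1
  x=-1.532: |R|=0.32848 <1
  x=-1.315: |R|=0.16217 <1
  x=-3.087: |R|=1.35883 >1
  x=-2.892: |R|=1.24325 >1
Stable set (-2.5000, 0).

z* = -2.5000.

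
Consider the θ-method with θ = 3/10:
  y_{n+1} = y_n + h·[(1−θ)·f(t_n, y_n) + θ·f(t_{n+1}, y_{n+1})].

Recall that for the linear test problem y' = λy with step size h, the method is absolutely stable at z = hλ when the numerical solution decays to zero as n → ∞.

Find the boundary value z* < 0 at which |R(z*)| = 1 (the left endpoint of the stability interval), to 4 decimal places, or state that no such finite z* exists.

z* = -5.0000.

On y'=λy, z=hλ:
  y_{n+1} = y_n + z·[7/10·y_n + 3/10·y_{n+1}] ⇒ (1 − 3/10z)y_{n+1} = (1 + 7/10z)y_n
  R(z) = (1 + 7/10z)/(1 − 3/10z).

Solve |R(x)|<1 on ℝ⁻.
x=-0.62: |R|=0.4772
R=−1: 1+7/10x = −1+3/10x ⇒ -2/5x=2 ⇒ x=2/(-2/5)=-5.0000
Confirm numerically:
  x=-4.318: |R|=0.88115 <1
  x=-3.607: |R|=0.73239 <1
  x=-2.616: |R|=0.46571 <1
  x=-5.533: |R|=1.08015 >1
  x=-5.491: |R|=1.07419 >1
  x=-5.278: |R|=1.04304 >1
So |R|<1 on (-5.0000, 0).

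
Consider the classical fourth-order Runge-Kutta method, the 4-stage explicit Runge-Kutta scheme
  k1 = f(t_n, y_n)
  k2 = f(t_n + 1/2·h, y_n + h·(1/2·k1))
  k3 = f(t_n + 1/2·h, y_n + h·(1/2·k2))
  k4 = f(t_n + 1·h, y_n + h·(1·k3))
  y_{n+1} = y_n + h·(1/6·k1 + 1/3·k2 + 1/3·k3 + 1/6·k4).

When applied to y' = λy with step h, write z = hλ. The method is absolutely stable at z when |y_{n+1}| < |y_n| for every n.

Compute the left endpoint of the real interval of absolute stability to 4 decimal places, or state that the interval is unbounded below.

Test eqn y'=λy, z=hλ:
  order 4, 4-stage ⇒ R(z)=1+z+z^2/2+z^3/6+z^4/24
  (e.g. R(-0.98)=0.38177, |R|=0.38177)

Solve |R(x)|<1 on ℝ⁻.
x=-0.98: |R|=0.3818
|R(-3.06)|=1.4996 |R(-2.35)|=0.5190 |R(-1.65)|=0.2714
Bisect:
  x_lo=-3.1718 |R|=1.7573  x_hi=-0.1209 |R|=0.8862
  mid=-1.64633 |R|=0.27126 →hi
  mid=-2.40907 |R|=0.56594 →hi
  mid=-2.79044 |R|=1.00779 →lo
  mid=-2.59976 |R|=0.75446 →hi
  mid=-2.69510 |R|=0.87232 →hi
  mid=-2.74277 |R|=0.93776 →hi
  mid=-2.76661 |R|=0.97219 →hi
  mid=-2.77853 |R|=0.98984 →hi
  ...
  [-2.78542,-2.78523] ⇒ x*=-2.7853
So |R|<1 on (-2.7853, 0).

z* = -2.7853.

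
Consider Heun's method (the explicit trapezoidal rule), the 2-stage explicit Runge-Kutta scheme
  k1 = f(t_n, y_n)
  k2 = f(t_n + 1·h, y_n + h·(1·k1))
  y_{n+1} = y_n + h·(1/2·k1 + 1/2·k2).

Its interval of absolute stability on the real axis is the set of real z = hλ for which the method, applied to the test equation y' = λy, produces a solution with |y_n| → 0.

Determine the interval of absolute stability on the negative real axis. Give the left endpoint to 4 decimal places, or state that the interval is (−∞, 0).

z∈(-2.0000,0).

Set f=λy, z=hλ:
  order 2, 2-stage ⇒ R(z)=1+z+z^2/2
  (e.g. R(-1.69)=0.73805, |R|=0.73805)

Need |R(x)|<1, x<0.
x=-1.69: |R|=0.7380
|R(-1.48)|=0.6152 |R(-1.43)|=0.5924 |R(-1.23)|=0.5264
Bisect:
  x_lo=-2.4124 |R|=1.4974  x_hi=-0.0773 |R|=0.9257
  mid=-1.24480 |R|=0.52996 →hi
  mid=-1.82858 |R|=0.84327 →hi
  mid=-2.12047 |R|=1.12772 →lo
  mid=-1.97452 |R|=0.97485 →hi
  mid=-2.04750 |R|=1.04862 →lo
  mid=-2.01101 |R|=1.01107 →lo
  mid=-1.99277 |R|=0.99279 →hi
  mid=-2.00189 |R|=1.00189 →lo
  ...
  [-2.00003,-1.99989] ⇒ x*=-2.0000
So |R|<1 on (-2.0000, 0).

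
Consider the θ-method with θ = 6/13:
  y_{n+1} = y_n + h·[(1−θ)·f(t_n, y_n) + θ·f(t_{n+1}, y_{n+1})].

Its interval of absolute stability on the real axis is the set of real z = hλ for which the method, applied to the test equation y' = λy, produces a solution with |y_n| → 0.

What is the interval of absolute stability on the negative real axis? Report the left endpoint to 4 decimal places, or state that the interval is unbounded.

Set f=λy, z=hλ:
  y_{n+1} = y_n + z·[7/13·y_n + 6/13·y_{n+1}] ⇒ (1 − 6/13z)y_{n+1} = (1 + 7/13z)y_n
  Hence R(z) = (1 + 7/13z)/(1 − 6/13z).

Boundary: |R(x)|=1, x<0.
x=-1.39: |R|=0.1532
R=−1: 1+7/13x = −1+6/13x ⇒ -1/13x=2 ⇒ x=2/(-1/13)=-26.0000
Confirm numerically:
  x=-24.195: |R|=0.98859 <1
  x=-12.906: |R|=0.85521 <1
  x=-12.652: |R|=0.84987 <1
  x=-26.563: |R|=1.00327 >1
  x=-26.514: |R|=1.00299 >1
Interval (-26.0000, 0).

(-26.0000, 0).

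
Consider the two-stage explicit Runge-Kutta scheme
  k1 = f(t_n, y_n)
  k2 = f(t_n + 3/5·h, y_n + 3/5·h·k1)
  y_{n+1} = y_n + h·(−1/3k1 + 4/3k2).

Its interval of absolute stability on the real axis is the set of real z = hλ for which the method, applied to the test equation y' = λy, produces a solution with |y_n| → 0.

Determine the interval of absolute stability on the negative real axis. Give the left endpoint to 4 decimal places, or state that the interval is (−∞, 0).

Test eqn y'=λy, z=hλ:
  k1=λy_n ⇒ h·k1=z·y_n;  k2=λ(1+3/5z)y_n ⇒ h·k2=z(1+3/5z)y_n
  y_{n+1}/y_n = 1 − 1/3z + 4/3z(1+3/5z) = 1 + z + 4/5z²
  ⇒ R(z) = 1 + z + 4/5z².

Need |R(x)|<1, x<0.
x=-0.57: |R|=0.6899
R=1: x+4/5x²=0 ⇒ x=−5/4=-1.2500; min R=1−1/(4·4/5)=0.6875>−1
Confirm numerically:
  x=-1.060: |R|=0.83888 <1
  x=-0.895: |R|=0.74582 <1
  x=-0.770: |R|=0.70432 <1
  x=-1.496: |R|=1.29441 >1
  x=-1.380: |R|=1.14352 >1
So |R|<1 on (-1.2500, 0).

(-1.2500, 0).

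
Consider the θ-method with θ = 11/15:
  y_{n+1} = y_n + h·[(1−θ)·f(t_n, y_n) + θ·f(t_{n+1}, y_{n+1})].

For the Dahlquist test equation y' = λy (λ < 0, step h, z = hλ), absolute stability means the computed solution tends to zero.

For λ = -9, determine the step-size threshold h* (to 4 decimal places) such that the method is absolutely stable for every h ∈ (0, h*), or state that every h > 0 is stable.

interval (−∞, 0). Any h>0 works for λ=-9.

Test eqn y'=λy, z=hλ:
  y_{n+1} = y_n + z·[4/15·y_n + 11/15·y_{n+1}] ⇒ (1 − 11/15z)y_{n+1} = (1 + 4/15z)y_n
  so R(z) = (1 + 4/15z)/(1 − 11/15z).

Boundary: |R(x)|=1, x<0.
x=-1.09: |R|=0.3942
x=-2: |R|=0.1892
x=-10: |R|=0.2000
x=-100: |R|=0.3453
θ=11/15≥1/2 ⇒ |1+4/15x|<|1−11/15x| ∀x<0 ⇒ interval (−∞,0).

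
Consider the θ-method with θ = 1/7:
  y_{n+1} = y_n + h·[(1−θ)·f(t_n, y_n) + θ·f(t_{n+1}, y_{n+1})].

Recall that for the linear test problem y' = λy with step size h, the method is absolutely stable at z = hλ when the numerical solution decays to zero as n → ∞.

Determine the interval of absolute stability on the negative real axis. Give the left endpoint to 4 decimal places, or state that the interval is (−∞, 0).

On y'=λy, z=hλ:
  y_{n+1} = y_n + z·[6/7·y_n + 1/7·y_{n+1}] ⇒ (1 − 1/7z)y_{n+1} = (1 + 6/7z)y_n
  R(z) = (1 + 6/7z)/(1 − 1/7z).

Boundary: |R(x)|=1, x<0.
x=-1.53: |R|=0.2556
R=−1: 1+6/7x = −1+1/7x ⇒ -5/7x=2 ⇒ x=2/(-5/7)=-2.8000
Confirm numerically:
  x=-2.666: |R|=0.93068 <1
  x=-1.506: |R|=0.23936 <1
  x=-1.235: |R|=0.04979 <1
  x=-3.381: |R|=1.27984 >1
  x=-3.305: |R|=1.24503 >1
  x=-3.230: |R|=1.21017 >1
Stable set (-2.8000, 0).

(-2.8000, 0).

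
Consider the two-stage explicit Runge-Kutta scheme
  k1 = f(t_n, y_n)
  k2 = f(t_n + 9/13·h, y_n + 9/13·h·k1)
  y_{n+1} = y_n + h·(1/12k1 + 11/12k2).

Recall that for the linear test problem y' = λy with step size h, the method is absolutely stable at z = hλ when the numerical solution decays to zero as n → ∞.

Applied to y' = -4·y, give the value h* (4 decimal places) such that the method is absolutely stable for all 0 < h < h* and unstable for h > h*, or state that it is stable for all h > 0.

On y'=λy, z=hλ:
  k1=λy_n ⇒ h·k1=z·y_n;  k2=λ(1+9/13z)y_n ⇒ h·k2=z(1+9/13z)y_n
  y_{n+1}/y_n = 1 + 1/12z + 11/12z(1+9/13z) = 1 + z + 33/52z²
  R(z) = 1 + z + 33/52z².

Solve |R(x)|<1 on ℝ⁻.
x=-1.37: |R|=0.8211
R=1: x+33/52x²=0 ⇒ x=−52/33=-1.5758; min R=1−1/(4·33/52)=0.6061>−1
Confirm numerically:
  x=-1.332: |R|=0.79395 <1
  x=-1.215: |R|=0.72184 <1
  x=-0.815: |R|=0.60653 <1
  x=-0.751: |R|=0.60692 <1
  x=-2.045: |R|=1.60898 >1
  x=-1.953: |R|=1.46756 >1
  x=-1.641: |R|=1.06794 >1
So |R|<1 on (-1.5758, 0).

(-1.5758,0); λ=-4 ⇒ h* = (52/33)/4 = 0.3939.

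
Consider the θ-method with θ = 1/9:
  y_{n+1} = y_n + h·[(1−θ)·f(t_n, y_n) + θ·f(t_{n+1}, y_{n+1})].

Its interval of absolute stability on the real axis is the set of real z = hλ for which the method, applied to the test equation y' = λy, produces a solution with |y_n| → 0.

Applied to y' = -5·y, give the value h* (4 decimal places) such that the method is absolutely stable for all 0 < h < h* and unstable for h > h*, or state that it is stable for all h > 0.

(-2.5714,0); λ=-5 ⇒ h* = (18/7)/5 = 0.5143.

With y'=λy (z=hλ):
  y_{n+1} = y_n + z·[8/9·y_n + 1/9·y_{n+1}] ⇒ (1 − 1/9z)y_{n+1} = (1 + 8/9z)y_n
  R(z) = (1 + 8/9z)/(1 − 1/9z).

Find x<0 with |R(x)|<1.
x=-0.65: |R|=0.3938
R=−1: 1+8/9x = −1+1/9x ⇒ -7/9x=2 ⇒ x=2/(-7/9)=-2.5714
Confirm numerically:
  x=-2.498: |R|=0.95530 <1
  x=-1.838: |R|=0.52630 <1
  x=-1.476: |R|=0.26804 <1
  x=-2.964: |R|=1.22969 >1
  x=-2.857: |R|=1.16859 >1
  x=-2.678: |R|=1.06388 >1
Interval (-2.5714, 0).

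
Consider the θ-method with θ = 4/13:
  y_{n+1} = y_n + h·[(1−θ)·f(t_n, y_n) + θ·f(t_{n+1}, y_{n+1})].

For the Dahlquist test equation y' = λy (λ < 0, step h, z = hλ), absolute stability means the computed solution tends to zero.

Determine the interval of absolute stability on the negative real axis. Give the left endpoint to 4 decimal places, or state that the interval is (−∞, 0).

Test eqn y'=λy, z=hλ:
  y_{n+1} = y_n + z·[9/13·y_n + 4/13·y_{n+1}] ⇒ (1 − 4/13z)y_{n+1} = (1 + 9/13z)y_n
  so R(z) = (1 + 9/13z)/(1 − 4/13z).

Need |R(x)|<1, x<0.
x=-1.68: |R|=0.1075
R=−1: 1+9/13x = −1+4/13x ⇒ -5/13x=2 ⇒ x=2/(-5/13)=-5.2000
Confirm numerically:
  x=-3.483: |R|=0.68123 <1
  x=-3.248: |R|=0.62450 <1
  x=-2.551: |R|=0.42919 <1
  x=-5.598: |R|=1.05623 >1
  x=-5.449: |R|=1.03578 >1
So |R|<1 on (-5.2000, 0).

z∈(-5.2000,0).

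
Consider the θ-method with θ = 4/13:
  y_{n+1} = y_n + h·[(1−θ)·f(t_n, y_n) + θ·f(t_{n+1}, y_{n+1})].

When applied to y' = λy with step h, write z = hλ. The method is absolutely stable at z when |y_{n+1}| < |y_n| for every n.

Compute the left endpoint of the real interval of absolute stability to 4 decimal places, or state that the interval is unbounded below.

left endpoint -5.2000.

On y'=λy, z=hλ:
  y_{n+1} = y_n + z·[9/13·y_n + 4/13·y_{n+1}] ⇒ (1 − 4/13z)y_{n+1} = (1 + 9/13z)y_n
  R(z) = (1 + 9/13z)/(1 − 4/13z).

Solve |R(x)|<1 on ℝ⁻.
x=-0.56: |R|=0.5223
R=−1: 1+9/13x = −1+4/13x ⇒ -5/13x=2 ⇒ x=2/(-5/13)=-5.2000
Confirm numerically:
  x=-3.945: |R|=0.78197 <1
  x=-3.617: |R|=0.71185 <1
  x=-3.316: |R|=0.64133 <1
  x=-2.784: |R|=0.49950 <1
  x=-5.630: |R|=1.06053 >1
  x=-5.623: |R|=1.05959 >1
So |R|<1 on (-5.2000, 0).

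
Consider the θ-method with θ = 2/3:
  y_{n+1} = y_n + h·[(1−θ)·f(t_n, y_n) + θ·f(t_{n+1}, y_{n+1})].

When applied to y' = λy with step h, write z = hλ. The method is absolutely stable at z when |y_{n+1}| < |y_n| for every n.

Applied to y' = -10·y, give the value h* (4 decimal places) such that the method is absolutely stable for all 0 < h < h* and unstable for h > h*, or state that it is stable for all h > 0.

Set f=λy, z=hλ:
  y_{n+1} = y_n + z·[1/3·y_n + 2/3·y_{n+1}] ⇒ (1 − 2/3z)y_{n+1} = (1 + 1/3z)y_n
  Hence R(z) = (1 + 1/3z)/(1 − 2/3z).

Find x<0 with |R(x)|<1.
x=-0.42: |R|=0.6719
x=-2: |R|=0.1429
x=-10: |R|=0.3043
x=-100: |R|=0.4778
θ=2/3≥1/2 ⇒ |1+1/3x|<|1−2/3x| ∀x<0 ⇒ stable on all of ℝ⁻.

unbounded; (−∞, 0). Any h>0 works for λ=-10.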